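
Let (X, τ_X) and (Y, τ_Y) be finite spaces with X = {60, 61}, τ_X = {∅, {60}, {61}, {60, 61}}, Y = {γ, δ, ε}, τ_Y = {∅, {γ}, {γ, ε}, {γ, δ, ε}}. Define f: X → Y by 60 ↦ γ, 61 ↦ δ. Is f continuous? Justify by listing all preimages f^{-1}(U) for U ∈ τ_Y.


f IS continuous.

Compute f^{-1}(U) for each U ∈ τ_Y:
  U = ∅: f^{-1}(U) = ∅ ∈ τ_X ✓.
  U = {γ}: f^{-1}(U) = {60} ∈ τ_X ✓.
  U = {γ, ε}: f^{-1}(U) = {60} ∈ τ_X ✓.
  U = {γ, δ, ε}: f^{-1}(U) = {60, 61} ∈ τ_X ✓.
Every preimage lies in τ_X, so f IS continuous.


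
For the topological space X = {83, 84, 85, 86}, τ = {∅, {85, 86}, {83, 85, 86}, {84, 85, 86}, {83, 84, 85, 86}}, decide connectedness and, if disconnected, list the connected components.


(X, τ) is connected.

Find clopen sets (U ∈ τ with X ∖ U ∈ τ):
  U = ∅, X ∖ U = {83, 84, 85, 86} — both open, so U is clopen.
  U = {83, 84, 85, 86}, X ∖ U = ∅ — both open, so U is clopen.
Only trivial clopens (∅ and X) exist, so (X, τ) is connected.
Compute connected components by grouping points that agree on all clopens:
  component: {83, 84, 85, 86}


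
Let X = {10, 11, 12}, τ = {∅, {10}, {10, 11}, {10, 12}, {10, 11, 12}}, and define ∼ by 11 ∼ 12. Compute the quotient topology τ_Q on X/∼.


X/∼ = {[10], [11=12]}; |τ_Q| = 3.

Equivalence classes: [10], [11=12].
Quotient map π: X → X/∼ sends 10 ↦ [10], 11 ↦ [11=12], 12 ↦ [11=12].
For each subset V ⊆ X/∼, compute π^{-1}(V) ⊆ X and check whether π^{-1}(V) ∈ τ. V is open in τ_Q iff π^{-1}(V) ∈ τ.
  V = {}: π^{-1}(V) = ∅ ∈ τ ✓.
  V = {[10]}: π^{-1}(V) = {10} ∈ τ ✓.
  V = {[11=12]}: π^{-1}(V) = {11, 12} ∉ τ ✗.
  V = {[10], [11=12]}: π^{-1}(V) = {10, 11, 12} ∈ τ ✓.
Open sets in the quotient: τ_Q = {{}, {[10]}, {[10], [11=12]}} (3 elements).


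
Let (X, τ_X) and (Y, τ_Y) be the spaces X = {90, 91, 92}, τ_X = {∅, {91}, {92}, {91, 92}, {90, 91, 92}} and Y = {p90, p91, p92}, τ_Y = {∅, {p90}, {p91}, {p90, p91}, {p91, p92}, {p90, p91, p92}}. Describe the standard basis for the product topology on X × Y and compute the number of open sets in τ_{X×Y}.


Basis B = {∅ × ∅, {91} × {p90}, {91} × {p91}, {92} × {p90}, {92} × {p91}, {91} × {p90, p91}, {91, 92} × {p90}, {91} × {p91, p92}, {91, 92} × {p91}, {92} × {p90, p91}, {92} × {p91, p92}, {90, 91, 92} × {p90}, {90, 91, 92} × {p91}, {91} × {p90, p91, p92}, {92} × {p90, p91, p92}, {91, 92} × {p90, p91}, {91, 92} × {p91, p92}, {90, 91, 92} × {p90, p91}, {90, 91, 92} × {p91, p92}, {91, 92} × {p90, p91, p92}, {90, 91, 92} × {p90, p91, p92}}; |τ_{X×Y}| = 70.

Enumerate products U × V with U ∈ τ_X, V ∈ τ_Y (deduplicated):
  ∅ × ∅ = {} (∅)
  {91} × {p90} = {(91,p90)}
  {91} × {p91} = {(91,p91)}
  {92} × {p90} = {(92,p90)}
  {92} × {p91} = {(92,p91)}
  {91} × {p90, p91} = {(91,p90), (91,p91)}
  {91, 92} × {p90} = {(91,p90), (92,p90)}
  {91} × {p91, p92} = {(91,p91), (91,p92)}
  {91, 92} × {p91} = {(91,p91), (92,p91)}
  {92} × {p90, p91} = {(92,p90), (92,p91)}
  {92} × {p91, p92} = {(92,p91), (92,p92)}
  {90, 91, 92} × {p90} = {(90,p90), (91,p90), (92,p90)}
  {90, 91, 92} × {p91} = {(90,p91), (91,p91), (92,p91)}
  {91} × {p90, p91, p92} = {(91,p90), (91,p91), (91,p92)}
  {92} × {p90, p91, p92} = {(92,p90), (92,p91), (92,p92)}
  {91, 92} × {p90, p91} = {(91,p90), (91,p91), (92,p90), (92,p91)}
  {91, 92} × {p91, p92} = {(91,p91), (91,p92), (92,p91), (92,p92)}
  {90, 91, 92} × {p90, p91} = {(90,p90), (90,p91), (91,p90), (91,p91), (92,p90), (92,p91)}
  {90, 91, 92} × {p91, p92} = {(90,p91), (90,p92), (91,p91), (91,p92), (92,p91), (92,p92)}
  {91, 92} × {p90, p91, p92} = {(91,p90), (91,p91), (91,p92), (92,p90), (92,p91), (92,p92)}
  {90, 91, 92} × {p90, p91, p92} = {(90,p90), (90,p91), (90,p92), (91,p90), (91,p91), (91,p92), (92,p90), (92,p91), (92,p92)}
These 21 distinct sets form the basis B.
Close under arbitrary unions to get τ_{X×Y}; counting gives |τ_{X×Y}| = 70.


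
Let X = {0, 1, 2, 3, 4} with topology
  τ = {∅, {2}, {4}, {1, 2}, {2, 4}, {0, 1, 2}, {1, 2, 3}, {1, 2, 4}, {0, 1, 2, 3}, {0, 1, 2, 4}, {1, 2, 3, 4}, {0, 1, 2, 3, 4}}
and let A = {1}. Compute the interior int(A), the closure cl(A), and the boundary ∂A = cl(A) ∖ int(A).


int(A) = ∅, cl(A) = {0, 1, 3}, ∂A = {0, 1, 3}.

Closed sets in (X, τ) are complements of opens:
  closed(X, τ) = {∅, {0}, {3}, {4}, {0, 3}, {0, 4}, {3, 4}, {0, 1, 3}, {0, 3, 4}, {0, 1, 2, 3}, {0, 1, 3, 4}, {0, 1, 2, 3, 4}}.
int(A) = ⋃ {U ∈ τ : U ⊆ A}. Opens contained in A: ∅.
Taking the union of these: int(A) = ∅.
cl(A) = ⋂ {C closed : A ⊆ C}. Closed sets containing A: {0, 1, 3}, {0, 1, 2, 3}, {0, 1, 3, 4}, {0, 1, 2, 3, 4}.
Intersecting these: cl(A) = {0, 1, 3}.
∂A = cl(A) ∖ int(A) = {0, 1, 3} ∖ ∅ = {0, 1, 3}.


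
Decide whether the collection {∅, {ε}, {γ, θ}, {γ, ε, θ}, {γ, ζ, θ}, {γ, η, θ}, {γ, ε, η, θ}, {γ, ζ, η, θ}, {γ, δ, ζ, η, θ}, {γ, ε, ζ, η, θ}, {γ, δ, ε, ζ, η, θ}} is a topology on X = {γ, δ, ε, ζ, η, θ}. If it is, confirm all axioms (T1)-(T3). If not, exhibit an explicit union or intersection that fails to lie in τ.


τ is NOT a topology on X.

Axiom (T1): ∅ ∈ τ? Yes; X ∈ τ? Yes.
Axiom (T2/T3): check pairwise unions and intersections of members of τ.
Counterexample for (T2): {ε} ∪ {γ, ζ, θ} = {γ, ε, ζ, θ} ∉ τ. Therefore τ is NOT a topology.


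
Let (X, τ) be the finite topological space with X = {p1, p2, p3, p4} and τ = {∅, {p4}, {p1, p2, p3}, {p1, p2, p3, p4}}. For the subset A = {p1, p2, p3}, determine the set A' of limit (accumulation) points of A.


A' = {p1, p2, p3}

For each x ∈ X, list the open sets U ∈ τ with x ∈ U, then check whether U ∩ (A ∖ {x}) ≠ ∅ for every such U.
  x = p1: opens ∋ x are {p1, p2, p3}, {p1, p2, p3, p4}; each meets A ∖ {p1}, so x IS a limit point.
  x = p2: opens ∋ x are {p1, p2, p3}, {p1, p2, p3, p4}; each meets A ∖ {p2}, so x IS a limit point.
  x = p3: opens ∋ x are {p1, p2, p3}, {p1, p2, p3, p4}; each meets A ∖ {p3}, so x IS a limit point.
  x = p4: open {p4} ∋ x has {p4} ∩ (A ∖ {p4}) = ∅, so x is NOT a limit point.
Collecting: A' = {p1, p2, p3}.


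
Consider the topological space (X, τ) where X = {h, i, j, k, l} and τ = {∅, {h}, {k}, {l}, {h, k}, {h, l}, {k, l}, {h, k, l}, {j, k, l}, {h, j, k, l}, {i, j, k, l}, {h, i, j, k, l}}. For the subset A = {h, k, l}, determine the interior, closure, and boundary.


int(A) = {h, k, l}, cl(A) = {h, i, j, k, l}, ∂A = {i, j}.

Closed sets in (X, τ) are complements of opens:
  closed(X, τ) = {∅, {h}, {i}, {h, i}, {i, j}, {h, i, j}, {i, j, k}, {i, j, l}, {h, i, j, k}, {h, i, j, l}, {i, j, k, l}, {h, i, j, k, l}}.
int(A) = ⋃ {U ∈ τ : U ⊆ A}. Opens contained in A: ∅, {h}, {k}, {l}, {h, k}, {h, l}, {k, l}, {h, k, l}.
Taking the union of these: int(A) = {h, k, l}.
cl(A) = ⋂ {C closed : A ⊆ C}. Closed sets containing A: {h, i, j, k, l}.
Intersecting these: cl(A) = {h, i, j, k, l}.
∂A = cl(A) ∖ int(A) = {h, i, j, k, l} ∖ {h, k, l} = {i, j}.


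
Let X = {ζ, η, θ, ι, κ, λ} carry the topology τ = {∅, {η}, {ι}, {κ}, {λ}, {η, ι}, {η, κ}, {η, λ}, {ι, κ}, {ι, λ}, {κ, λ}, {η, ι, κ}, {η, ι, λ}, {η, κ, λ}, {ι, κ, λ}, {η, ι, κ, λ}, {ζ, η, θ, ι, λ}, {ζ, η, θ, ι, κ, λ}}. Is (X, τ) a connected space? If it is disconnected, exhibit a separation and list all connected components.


(X, τ) is disconnected; components = [{κ}, {ζ, η, θ, ι, λ}].

Find clopen sets (U ∈ τ with X ∖ U ∈ τ):
  U = ∅, X ∖ U = {ζ, η, θ, ι, κ, λ} — both open, so U is clopen.
  U = {κ}, X ∖ U = {ζ, η, θ, ι, λ} — both open, so U is clopen.
  U = {ζ, η, θ, ι, λ}, X ∖ U = {κ} — both open, so U is clopen.
  U = {ζ, η, θ, ι, κ, λ}, X ∖ U = ∅ — both open, so U is clopen.
Nontrivial clopen(s) exist: e.g. {ζ, η, θ, ι, λ}. So (X, τ) is disconnected.
Compute connected components by grouping points that agree on all clopens:
  component: {κ}
  component: {ζ, η, θ, ι, λ}


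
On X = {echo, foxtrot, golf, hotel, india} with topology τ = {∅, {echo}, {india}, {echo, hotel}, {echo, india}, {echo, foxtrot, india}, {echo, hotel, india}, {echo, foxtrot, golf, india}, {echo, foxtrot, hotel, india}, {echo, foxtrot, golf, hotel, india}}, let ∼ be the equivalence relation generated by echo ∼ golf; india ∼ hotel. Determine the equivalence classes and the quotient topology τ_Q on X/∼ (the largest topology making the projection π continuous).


X/∼ = {[echo=golf], [foxtrot], [hotel=india]}; |τ_Q| = 2.

Equivalence classes: [echo=golf], [foxtrot], [hotel=india].
Quotient map π: X → X/∼ sends echo ↦ [echo=golf], foxtrot ↦ [foxtrot], golf ↦ [echo=golf], hotel ↦ [hotel=india], india ↦ [hotel=india].
For each subset V ⊆ X/∼, compute π^{-1}(V) ⊆ X and check whether π^{-1}(V) ∈ τ. V is open in τ_Q iff π^{-1}(V) ∈ τ.
  V = {}: π^{-1}(V) = ∅ ∈ τ ✓.
  V = {[echo=golf]}: π^{-1}(V) = {echo, golf} ∉ τ ✗.
  V = {[foxtrot]}: π^{-1}(V) = {foxtrot} ∉ τ ✗.
  V = {[echo=golf], [foxtrot]}: π^{-1}(V) = {echo, foxtrot, golf} ∉ τ ✗.
  V = {[hotel=india]}: π^{-1}(V) = {hotel, india} ∉ τ ✗.
  V = {[echo=golf], [hotel=india]}: π^{-1}(V) = {echo, golf, hotel, india} ∉ τ ✗.
  V = {[foxtrot], [hotel=india]}: π^{-1}(V) = {foxtrot, hotel, india} ∉ τ ✗.
  V = {[echo=golf], [foxtrot], [hotel=india]}: π^{-1}(V) = {echo, foxtrot, golf, hotel, india} ∈ τ ✓.
Open sets in the quotient: τ_Q = {{}, {[echo=golf], [foxtrot], [hotel=india]}} (2 elements).


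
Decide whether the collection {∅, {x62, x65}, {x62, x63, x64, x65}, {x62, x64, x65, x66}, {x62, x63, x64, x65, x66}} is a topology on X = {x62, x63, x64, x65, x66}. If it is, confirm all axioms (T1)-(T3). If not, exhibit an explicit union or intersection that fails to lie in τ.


τ is NOT a topology on X.

Axiom (T1): ∅ ∈ τ? Yes; X ∈ τ? Yes.
Axiom (T2/T3): check pairwise unions and intersections of members of τ.
Counterexample for (T3): {x62, x63, x64, x65} ∩ {x62, x64, x65, x66} = {x62, x64, x65} ∉ τ. Therefore τ is NOT a topology.


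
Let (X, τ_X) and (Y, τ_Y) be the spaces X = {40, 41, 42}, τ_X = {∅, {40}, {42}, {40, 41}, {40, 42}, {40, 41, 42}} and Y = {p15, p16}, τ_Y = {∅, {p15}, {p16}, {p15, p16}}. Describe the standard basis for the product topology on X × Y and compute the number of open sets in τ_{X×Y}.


Basis B = {∅ × ∅, {40} × {p15}, {40} × {p16}, {42} × {p15}, {42} × {p16}, {40} × {p15, p16}, {40, 41} × {p15}, {40, 42} × {p15}, {40, 41} × {p16}, {40, 42} × {p16}, {42} × {p15, p16}, {40, 41, 42} × {p15}, {40, 41, 42} × {p16}, {40, 41} × {p15, p16}, {40, 42} × {p15, p16}, {40, 41, 42} × {p15, p16}}; |τ_{X×Y}| = 36.

Enumerate products U × V with U ∈ τ_X, V ∈ τ_Y (deduplicated):
  ∅ × ∅ = {} (∅)
  {40} × {p15} = {(40,p15)}
  {40} × {p16} = {(40,p16)}
  {42} × {p15} = {(42,p15)}
  {42} × {p16} = {(42,p16)}
  {40} × {p15, p16} = {(40,p15), (40,p16)}
  {40, 41} × {p15} = {(40,p15), (41,p15)}
  {40, 42} × {p15} = {(40,p15), (42,p15)}
  {40, 41} × {p16} = {(40,p16), (41,p16)}
  {40, 42} × {p16} = {(40,p16), (42,p16)}
  {42} × {p15, p16} = {(42,p15), (42,p16)}
  {40, 41, 42} × {p15} = {(40,p15), (41,p15), (42,p15)}
  {40, 41, 42} × {p16} = {(40,p16), (41,p16), (42,p16)}
  {40, 41} × {p15, p16} = {(40,p15), (40,p16), (41,p15), (41,p16)}
  {40, 42} × {p15, p16} = {(40,p15), (40,p16), (42,p15), (42,p16)}
  {40, 41, 42} × {p15, p16} = {(40,p15), (40,p16), (41,p15), (41,p16), (42,p15), (42,p16)}
These 16 distinct sets form the basis B.
Close under arbitrary unions to get τ_{X×Y}; counting gives |τ_{X×Y}| = 36.


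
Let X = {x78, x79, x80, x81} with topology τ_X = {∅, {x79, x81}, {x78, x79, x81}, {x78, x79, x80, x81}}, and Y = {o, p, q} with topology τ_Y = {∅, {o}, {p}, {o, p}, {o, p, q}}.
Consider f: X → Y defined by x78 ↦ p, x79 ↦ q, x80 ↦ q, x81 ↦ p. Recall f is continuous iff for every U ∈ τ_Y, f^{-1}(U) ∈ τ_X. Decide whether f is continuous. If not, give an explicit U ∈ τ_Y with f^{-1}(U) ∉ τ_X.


f is NOT continuous.

Compute f^{-1}(U) for each U ∈ τ_Y:
  U = ∅: f^{-1}(U) = ∅ ∈ τ_X ✓.
  U = {o}: f^{-1}(U) = ∅ ∈ τ_X ✓.
  U = {p}: f^{-1}(U) = {x78, x81} ∉ τ_X ✗.
  U = {o, p}: f^{-1}(U) = {x78, x81} ∉ τ_X ✗.
  U = {o, p, q}: f^{-1}(U) = {x78, x79, x80, x81} ∈ τ_X ✓.
Found U = {p} with f^{-1}(U) = {x78, x81} not in τ_X. Therefore f is NOT continuous.


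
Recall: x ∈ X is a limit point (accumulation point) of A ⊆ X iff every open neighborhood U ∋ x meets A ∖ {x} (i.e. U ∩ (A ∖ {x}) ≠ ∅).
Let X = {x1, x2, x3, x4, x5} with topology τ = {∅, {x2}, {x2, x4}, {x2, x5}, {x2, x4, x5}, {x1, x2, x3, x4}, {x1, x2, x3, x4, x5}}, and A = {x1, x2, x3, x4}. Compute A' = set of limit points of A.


A' = {x1, x3, x4, x5}

For each x ∈ X, list the open sets U ∈ τ with x ∈ U, then check whether U ∩ (A ∖ {x}) ≠ ∅ for every such U.
  x = x1: opens ∋ x are {x1, x2, x3, x4}, {x1, x2, x3, x4, x5}; each meets A ∖ {x1}, so x IS a limit point.
  x = x2: open {x2} ∋ x has {x2} ∩ (A ∖ {x2}) = ∅, so x is NOT a limit point.
  x = x3: opens ∋ x are {x1, x2, x3, x4}, {x1, x2, x3, x4, x5}; each meets A ∖ {x3}, so x IS a limit point.
  x = x4: opens ∋ x are {x2, x4}, {x2, x4, x5}, {x1, x2, x3, x4}, {x1, x2, x3, x4, x5}; each meets A ∖ {x4}, so x IS a limit point.
  x = x5: opens ∋ x are {x2, x5}, {x2, x4, x5}, {x1, x2, x3, x4, x5}; each meets A ∖ {x5}, so x IS a limit point.
Collecting: A' = {x1, x3, x4, x5}.


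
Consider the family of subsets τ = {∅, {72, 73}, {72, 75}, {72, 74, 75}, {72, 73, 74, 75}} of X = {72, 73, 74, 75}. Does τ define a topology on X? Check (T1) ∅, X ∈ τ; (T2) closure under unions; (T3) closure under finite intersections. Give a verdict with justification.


τ is NOT a topology on X.

Axiom (T1): ∅ ∈ τ? Yes; X ∈ τ? Yes.
Axiom (T2/T3): check pairwise unions and intersections of members of τ.
Counterexample for (T3): {72, 73} ∩ {72, 75} = {72} ∉ τ. Therefore τ is NOT a topology.


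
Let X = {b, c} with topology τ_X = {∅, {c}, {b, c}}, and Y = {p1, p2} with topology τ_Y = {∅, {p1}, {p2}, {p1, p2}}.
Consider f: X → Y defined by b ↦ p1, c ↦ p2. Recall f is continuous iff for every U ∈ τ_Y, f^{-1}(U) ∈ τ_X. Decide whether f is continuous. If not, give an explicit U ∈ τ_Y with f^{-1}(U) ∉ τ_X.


f is NOT continuous.

Compute f^{-1}(U) for each U ∈ τ_Y:
  U = ∅: f^{-1}(U) = ∅ ∈ τ_X ✓.
  U = {p1}: f^{-1}(U) = {b} ∉ τ_X ✗.
  U = {p2}: f^{-1}(U) = {c} ∈ τ_X ✓.
  U = {p1, p2}: f^{-1}(U) = {b, c} ∈ τ_X ✓.
Found U = {p1} with f^{-1}(U) = {b} not in τ_X. Therefore f is NOT continuous.


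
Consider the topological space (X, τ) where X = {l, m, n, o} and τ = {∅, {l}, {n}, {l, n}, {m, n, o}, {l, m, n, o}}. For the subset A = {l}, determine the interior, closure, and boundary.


int(A) = {l}, cl(A) = {l}, ∂A = ∅.

Closed sets in (X, τ) are complements of opens:
  closed(X, τ) = {∅, {l}, {m, o}, {l, m, o}, {m, n, o}, {l, m, n, o}}.
int(A) = ⋃ {U ∈ τ : U ⊆ A}. Opens contained in A: ∅, {l}.
Taking the union of these: int(A) = {l}.
cl(A) = ⋂ {C closed : A ⊆ C}. Closed sets containing A: {l}, {l, m, o}, {l, m, n, o}.
Intersecting these: cl(A) = {l}.
∂A = cl(A) ∖ int(A) = {l} ∖ {l} = ∅.


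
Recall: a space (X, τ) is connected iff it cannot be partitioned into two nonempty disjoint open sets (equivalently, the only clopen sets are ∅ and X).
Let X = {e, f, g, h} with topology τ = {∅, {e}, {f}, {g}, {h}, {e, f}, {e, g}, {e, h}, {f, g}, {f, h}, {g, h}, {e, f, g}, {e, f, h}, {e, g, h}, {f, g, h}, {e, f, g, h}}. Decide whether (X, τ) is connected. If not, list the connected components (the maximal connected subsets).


(X, τ) is disconnected; components = [{e}, {f}, {g}, {h}].

Find clopen sets (U ∈ τ with X ∖ U ∈ τ):
  U = ∅, X ∖ U = {e, f, g, h} — both open, so U is clopen.
  U = {e}, X ∖ U = {f, g, h} — both open, so U is clopen.
  U = {f}, X ∖ U = {e, g, h} — both open, so U is clopen.
  U = {g}, X ∖ U = {e, f, h} — both open, so U is clopen.
  U = {h}, X ∖ U = {e, f, g} — both open, so U is clopen.
  U = {e, f}, X ∖ U = {g, h} — both open, so U is clopen.
  U = {e, g}, X ∖ U = {f, h} — both open, so U is clopen.
  U = {e, h}, X ∖ U = {f, g} — both open, so U is clopen.
  U = {f, g}, X ∖ U = {e, h} — both open, so U is clopen.
  U = {f, h}, X ∖ U = {e, g} — both open, so U is clopen.
  U = {g, h}, X ∖ U = {e, f} — both open, so U is clopen.
  U = {e, f, g}, X ∖ U = {h} — both open, so U is clopen.
  U = {e, f, h}, X ∖ U = {g} — both open, so U is clopen.
  U = {e, g, h}, X ∖ U = {f} — both open, so U is clopen.
  U = {f, g, h}, X ∖ U = {e} — both open, so U is clopen.
  U = {e, f, g, h}, X ∖ U = ∅ — both open, so U is clopen.
Nontrivial clopen(s) exist: e.g. {f}. So (X, τ) is disconnected.
Compute connected components by grouping points that agree on all clopens:
  component: {e}
  component: {f}
  component: {g}
  component: {h}


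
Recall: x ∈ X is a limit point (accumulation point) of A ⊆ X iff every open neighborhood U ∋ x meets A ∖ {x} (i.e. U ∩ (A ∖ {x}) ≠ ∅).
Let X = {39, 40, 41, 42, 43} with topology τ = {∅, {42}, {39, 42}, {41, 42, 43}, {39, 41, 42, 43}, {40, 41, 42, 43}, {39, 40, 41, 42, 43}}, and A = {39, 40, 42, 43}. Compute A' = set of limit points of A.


A' = {39, 40, 41, 43}

For each x ∈ X, list the open sets U ∈ τ with x ∈ U, then check whether U ∩ (A ∖ {x}) ≠ ∅ for every such U.
  x = 39: opens ∋ x are {39, 42}, {39, 41, 42, 43}, {39, 40, 41, 42, 43}; each meets A ∖ {39}, so x IS a limit point.
  x = 40: opens ∋ x are {40, 41, 42, 43}, {39, 40, 41, 42, 43}; each meets A ∖ {40}, so x IS a limit point.
  x = 41: opens ∋ x are {41, 42, 43}, {39, 41, 42, 43}, {40, 41, 42, 43}, {39, 40, 41, 42, 43}; each meets A ∖ {41}, so x IS a limit point.
  x = 42: open {42} ∋ x has {42} ∩ (A ∖ {42}) = ∅, so x is NOT a limit point.
  x = 43: opens ∋ x are {41, 42, 43}, {39, 41, 42, 43}, {40, 41, 42, 43}, {39, 40, 41, 42, 43}; each meets A ∖ {43}, so x IS a limit point.
Collecting: A' = {39, 40, 41, 43}.


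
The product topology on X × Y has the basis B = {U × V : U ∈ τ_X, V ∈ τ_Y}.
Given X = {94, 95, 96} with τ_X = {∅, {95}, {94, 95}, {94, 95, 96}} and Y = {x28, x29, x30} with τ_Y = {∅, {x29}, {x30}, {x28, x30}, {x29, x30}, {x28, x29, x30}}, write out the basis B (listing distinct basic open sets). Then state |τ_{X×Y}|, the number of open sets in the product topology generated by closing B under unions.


Basis B = {∅ × ∅, {95} × {x29}, {95} × {x30}, {94, 95} × {x29}, {94, 95} × {x30}, {95} × {x28, x30}, {95} × {x29, x30}, {94, 95, 96} × {x29}, {94, 95, 96} × {x30}, {95} × {x28, x29, x30}, {94, 95} × {x28, x30}, {94, 95} × {x29, x30}, {94, 95} × {x28, x29, x30}, {94, 95, 96} × {x28, x30}, {94, 95, 96} × {x29, x30}, {94, 95, 96} × {x28, x29, x30}}; |τ_{X×Y}| = 40.

Enumerate products U × V with U ∈ τ_X, V ∈ τ_Y (deduplicated):
  ∅ × ∅ = {} (∅)
  {95} × {x29} = {(95,x29)}
  {95} × {x30} = {(95,x30)}
  {94, 95} × {x29} = {(94,x29), (95,x29)}
  {94, 95} × {x30} = {(94,x30), (95,x30)}
  {95} × {x28, x30} = {(95,x28), (95,x30)}
  {95} × {x29, x30} = {(95,x29), (95,x30)}
  {94, 95, 96} × {x29} = {(94,x29), (95,x29), (96,x29)}
  {94, 95, 96} × {x30} = {(94,x30), (95,x30), (96,x30)}
  {95} × {x28, x29, x30} = {(95,x28), (95,x29), (95,x30)}
  {94, 95} × {x28, x30} = {(94,x28), (94,x30), (95,x28), (95,x30)}
  {94, 95} × {x29, x30} = {(94,x29), (94,x30), (95,x29), (95,x30)}
  {94, 95} × {x28, x29, x30} = {(94,x28), (94,x29), (94,x30), (95,x28), (95,x29), (95,x30)}
  {94, 95, 96} × {x28, x30} = {(94,x28), (94,x30), (95,x28), (95,x30), (96,x28), (96,x30)}
  {94, 95, 96} × {x29, x30} = {(94,x29), (94,x30), (95,x29), (95,x30), (96,x29), (96,x30)}
  {94, 95, 96} × {x28, x29, x30} = {(94,x28), (94,x29), (94,x30), (95,x28), (95,x29), (95,x30), (96,x28), (96,x29), (96,x30)}
These 16 distinct sets form the basis B.
Close under arbitrary unions to get τ_{X×Y}; counting gives |τ_{X×Y}| = 40.


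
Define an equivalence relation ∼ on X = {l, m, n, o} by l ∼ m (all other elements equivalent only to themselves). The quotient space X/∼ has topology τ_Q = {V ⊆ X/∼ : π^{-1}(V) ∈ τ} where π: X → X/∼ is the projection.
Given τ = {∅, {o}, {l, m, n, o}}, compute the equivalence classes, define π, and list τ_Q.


X/∼ = {[l=m], [n], [o]}; |τ_Q| = 3.

Equivalence classes: [l=m], [n], [o].
Quotient map π: X → X/∼ sends l ↦ [l=m], m ↦ [l=m], n ↦ [n], o ↦ [o].
For each subset V ⊆ X/∼, compute π^{-1}(V) ⊆ X and check whether π^{-1}(V) ∈ τ. V is open in τ_Q iff π^{-1}(V) ∈ τ.
  V = {}: π^{-1}(V) = ∅ ∈ τ ✓.
  V = {[l=m]}: π^{-1}(V) = {l, m} ∉ τ ✗.
  V = {[n]}: π^{-1}(V) = {n} ∉ τ ✗.
  V = {[l=m], [n]}: π^{-1}(V) = {l, m, n} ∉ τ ✗.
  V = {[o]}: π^{-1}(V) = {o} ∈ τ ✓.
  V = {[l=m], [o]}: π^{-1}(V) = {l, m, o} ∉ τ ✗.
  V = {[n], [o]}: π^{-1}(V) = {n, o} ∉ τ ✗.
  V = {[l=m], [n], [o]}: π^{-1}(V) = {l, m, n, o} ∈ τ ✓.
Open sets in the quotient: τ_Q = {{}, {[o]}, {[l=m], [n], [o]}} (3 elements).


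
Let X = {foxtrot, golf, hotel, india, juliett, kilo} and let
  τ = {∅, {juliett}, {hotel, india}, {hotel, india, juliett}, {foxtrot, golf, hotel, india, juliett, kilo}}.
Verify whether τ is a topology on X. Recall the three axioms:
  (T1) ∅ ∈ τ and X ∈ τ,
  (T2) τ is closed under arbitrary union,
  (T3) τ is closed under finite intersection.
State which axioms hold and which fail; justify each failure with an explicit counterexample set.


τ IS a topology on X.

Axiom (T1): ∅ ∈ τ? Yes; X ∈ τ? Yes.
Axiom (T2/T3): check pairwise unions and intersections of members of τ.
All pairwise intersections and unions checked — each lies in τ. Therefore τ satisfies (T1), (T2), (T3): it IS a topology on X.


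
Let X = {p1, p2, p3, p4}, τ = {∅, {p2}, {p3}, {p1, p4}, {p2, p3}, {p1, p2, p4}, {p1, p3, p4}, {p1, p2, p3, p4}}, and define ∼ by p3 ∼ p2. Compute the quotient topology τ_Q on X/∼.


X/∼ = {[p1], [p2=p3], [p4]}; |τ_Q| = 4.

Equivalence classes: [p1], [p2=p3], [p4].
Quotient map π: X → X/∼ sends p1 ↦ [p1], p2 ↦ [p2=p3], p3 ↦ [p2=p3], p4 ↦ [p4].
For each subset V ⊆ X/∼, compute π^{-1}(V) ⊆ X and check whether π^{-1}(V) ∈ τ. V is open in τ_Q iff π^{-1}(V) ∈ τ.
  V = {}: π^{-1}(V) = ∅ ∈ τ ✓.
  V = {[p1]}: π^{-1}(V) = {p1} ∉ τ ✗.
  V = {[p2=p3]}: π^{-1}(V) = {p2, p3} ∈ τ ✓.
  V = {[p1], [p2=p3]}: π^{-1}(V) = {p1, p2, p3} ∉ τ ✗.
  V = {[p4]}: π^{-1}(V) = {p4} ∉ τ ✗.
  V = {[p1], [p4]}: π^{-1}(V) = {p1, p4} ∈ τ ✓.
  V = {[p2=p3], [p4]}: π^{-1}(V) = {p2, p3, p4} ∉ τ ✗.
  V = {[p1], [p2=p3], [p4]}: π^{-1}(V) = {p1, p2, p3, p4} ∈ τ ✓.
Open sets in the quotient: τ_Q = {{}, {[p2=p3]}, {[p1], [p4]}, {[p1], [p2=p3], [p4]}} (4 elements).


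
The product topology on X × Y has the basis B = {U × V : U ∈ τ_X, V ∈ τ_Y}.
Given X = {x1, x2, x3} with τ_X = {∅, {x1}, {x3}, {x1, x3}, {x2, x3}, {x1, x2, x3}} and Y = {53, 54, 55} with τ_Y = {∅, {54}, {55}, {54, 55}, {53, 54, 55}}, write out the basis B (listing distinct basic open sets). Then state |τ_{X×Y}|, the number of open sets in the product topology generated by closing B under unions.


Basis B = {∅ × ∅, {x1} × {54}, {x1} × {55}, {x3} × {54}, {x3} × {55}, {x1} × {54, 55}, {x1, x3} × {54}, {x1, x3} × {55}, {x2, x3} × {54}, {x2, x3} × {55}, {x3} × {54, 55}, {x1} × {53, 54, 55}, {x1, x2, x3} × {54}, {x1, x2, x3} × {55}, {x3} × {53, 54, 55}, {x1, x3} × {54, 55}, {x2, x3} × {54, 55}, {x1, x3} × {53, 54, 55}, {x1, x2, x3} × {54, 55}, {x2, x3} × {53, 54, 55}, {x1, x2, x3} × {53, 54, 55}}; |τ_{X×Y}| = 70.

Enumerate products U × V with U ∈ τ_X, V ∈ τ_Y (deduplicated):
  ∅ × ∅ = {} (∅)
  {x1} × {54} = {(x1,54)}
  {x1} × {55} = {(x1,55)}
  {x3} × {54} = {(x3,54)}
  {x3} × {55} = {(x3,55)}
  {x1} × {54, 55} = {(x1,54), (x1,55)}
  {x1, x3} × {54} = {(x1,54), (x3,54)}
  {x1, x3} × {55} = {(x1,55), (x3,55)}
  {x2, x3} × {54} = {(x2,54), (x3,54)}
  {x2, x3} × {55} = {(x2,55), (x3,55)}
  {x3} × {54, 55} = {(x3,54), (x3,55)}
  {x1} × {53, 54, 55} = {(x1,53), (x1,54), (x1,55)}
  {x1, x2, x3} × {54} = {(x1,54), (x2,54), (x3,54)}
  {x1, x2, x3} × {55} = {(x1,55), (x2,55), (x3,55)}
  {x3} × {53, 54, 55} = {(x3,53), (x3,54), (x3,55)}
  {x1, x3} × {54, 55} = {(x1,54), (x1,55), (x3,54), (x3,55)}
  {x2, x3} × {54, 55} = {(x2,54), (x2,55), (x3,54), (x3,55)}
  {x1, x3} × {53, 54, 55} = {(x1,53), (x1,54), (x1,55), (x3,53), (x3,54), (x3,55)}
  {x1, x2, x3} × {54, 55} = {(x1,54), (x1,55), (x2,54), (x2,55), (x3,54), (x3,55)}
  {x2, x3} × {53, 54, 55} = {(x2,53), (x2,54), (x2,55), (x3,53), (x3,54), (x3,55)}
  {x1, x2, x3} × {53, 54, 55} = {(x1,53), (x1,54), (x1,55), (x2,53), (x2,54), (x2,55), (x3,53), (x3,54), (x3,55)}
These 21 distinct sets form the basis B.
Close under arbitrary unions to get τ_{X×Y}; counting gives |τ_{X×Y}| = 70.


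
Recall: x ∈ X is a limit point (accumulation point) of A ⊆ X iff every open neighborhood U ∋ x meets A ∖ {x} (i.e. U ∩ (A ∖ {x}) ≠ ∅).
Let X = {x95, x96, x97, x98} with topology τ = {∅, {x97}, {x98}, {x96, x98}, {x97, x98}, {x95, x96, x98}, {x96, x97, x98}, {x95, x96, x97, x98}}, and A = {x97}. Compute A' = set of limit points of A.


A' = ∅

For each x ∈ X, list the open sets U ∈ τ with x ∈ U, then check whether U ∩ (A ∖ {x}) ≠ ∅ for every such U.
  x = x95: open {x95, x96, x98} ∋ x has {x95, x96, x98} ∩ (A ∖ {x95}) = ∅, so x is NOT a limit point.
  x = x96: open {x96, x98} ∋ x has {x96, x98} ∩ (A ∖ {x96}) = ∅, so x is NOT a limit point.
  x = x97: open {x97} ∋ x has {x97} ∩ (A ∖ {x97}) = ∅, so x is NOT a limit point.
  x = x98: open {x98} ∋ x has {x98} ∩ (A ∖ {x98}) = ∅, so x is NOT a limit point.
Collecting: A' = ∅.


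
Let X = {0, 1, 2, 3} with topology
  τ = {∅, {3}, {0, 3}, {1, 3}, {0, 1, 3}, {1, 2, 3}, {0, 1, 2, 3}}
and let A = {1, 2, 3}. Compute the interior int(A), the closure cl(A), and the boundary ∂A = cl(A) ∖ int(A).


int(A) = {1, 2, 3}, cl(A) = {0, 1, 2, 3}, ∂A = {0}.

Closed sets in (X, τ) are complements of opens:
  closed(X, τ) = {∅, {0}, {2}, {0, 2}, {1, 2}, {0, 1, 2}, {0, 1, 2, 3}}.
int(A) = ⋃ {U ∈ τ : U ⊆ A}. Opens contained in A: ∅, {3}, {1, 3}, {1, 2, 3}.
Taking the union of these: int(A) = {1, 2, 3}.
cl(A) = ⋂ {C closed : A ⊆ C}. Closed sets containing A: {0, 1, 2, 3}.
Intersecting these: cl(A) = {0, 1, 2, 3}.
∂A = cl(A) ∖ int(A) = {0, 1, 2, 3} ∖ {1, 2, 3} = {0}.


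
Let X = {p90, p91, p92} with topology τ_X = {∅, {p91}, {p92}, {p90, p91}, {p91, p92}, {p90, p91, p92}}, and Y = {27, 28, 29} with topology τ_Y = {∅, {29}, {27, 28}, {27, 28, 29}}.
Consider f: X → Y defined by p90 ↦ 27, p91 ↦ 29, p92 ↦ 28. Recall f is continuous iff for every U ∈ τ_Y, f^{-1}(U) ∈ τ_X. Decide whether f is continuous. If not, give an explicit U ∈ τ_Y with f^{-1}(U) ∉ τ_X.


f is NOT continuous.

Compute f^{-1}(U) for each U ∈ τ_Y:
  U = ∅: f^{-1}(U) = ∅ ∈ τ_X ✓.
  U = {29}: f^{-1}(U) = {p91} ∈ τ_X ✓.
  U = {27, 28}: f^{-1}(U) = {p90, p92} ∉ τ_X ✗.
  U = {27, 28, 29}: f^{-1}(U) = {p90, p91, p92} ∈ τ_X ✓.
Found U = {27, 28} with f^{-1}(U) = {p90, p92} not in τ_X. Therefore f is NOT continuous.


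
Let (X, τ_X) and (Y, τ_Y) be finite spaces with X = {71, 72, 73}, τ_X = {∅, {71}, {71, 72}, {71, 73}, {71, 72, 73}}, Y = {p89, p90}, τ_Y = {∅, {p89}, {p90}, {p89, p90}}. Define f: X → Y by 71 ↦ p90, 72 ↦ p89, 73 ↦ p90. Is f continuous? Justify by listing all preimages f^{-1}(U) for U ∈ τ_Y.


f is NOT continuous.

Compute f^{-1}(U) for each U ∈ τ_Y:
  U = ∅: f^{-1}(U) = ∅ ∈ τ_X ✓.
  U = {p89}: f^{-1}(U) = {72} ∉ τ_X ✗.
  U = {p90}: f^{-1}(U) = {71, 73} ∈ τ_X ✓.
  U = {p89, p90}: f^{-1}(U) = {71, 72, 73} ∈ τ_X ✓.
Found U = {p89} with f^{-1}(U) = {72} not in τ_X. Therefore f is NOT continuous.


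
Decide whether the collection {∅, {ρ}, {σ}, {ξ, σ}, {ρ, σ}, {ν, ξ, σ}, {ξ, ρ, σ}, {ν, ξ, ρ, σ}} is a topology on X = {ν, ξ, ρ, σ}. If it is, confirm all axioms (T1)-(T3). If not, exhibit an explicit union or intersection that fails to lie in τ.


τ IS a topology on X.

Axiom (T1): ∅ ∈ τ? Yes; X ∈ τ? Yes.
Axiom (T2/T3): check pairwise unions and intersections of members of τ.
All pairwise intersections and unions checked — each lies in τ. Therefore τ satisfies (T1), (T2), (T3): it IS a topology on X.


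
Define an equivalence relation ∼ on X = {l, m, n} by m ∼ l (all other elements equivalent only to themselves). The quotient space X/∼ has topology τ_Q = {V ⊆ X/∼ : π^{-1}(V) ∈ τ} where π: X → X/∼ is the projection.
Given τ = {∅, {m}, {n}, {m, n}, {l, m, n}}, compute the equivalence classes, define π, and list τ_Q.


X/∼ = {[l=m], [n]}; |τ_Q| = 3.

Equivalence classes: [l=m], [n].
Quotient map π: X → X/∼ sends l ↦ [l=m], m ↦ [l=m], n ↦ [n].
For each subset V ⊆ X/∼, compute π^{-1}(V) ⊆ X and check whether π^{-1}(V) ∈ τ. V is open in τ_Q iff π^{-1}(V) ∈ τ.
  V = {}: π^{-1}(V) = ∅ ∈ τ ✓.
  V = {[l=m]}: π^{-1}(V) = {l, m} ∉ τ ✗.
  V = {[n]}: π^{-1}(V) = {n} ∈ τ ✓.
  V = {[l=m], [n]}: π^{-1}(V) = {l, m, n} ∈ τ ✓.
Open sets in the quotient: τ_Q = {{}, {[n]}, {[l=m], [n]}} (3 elements).


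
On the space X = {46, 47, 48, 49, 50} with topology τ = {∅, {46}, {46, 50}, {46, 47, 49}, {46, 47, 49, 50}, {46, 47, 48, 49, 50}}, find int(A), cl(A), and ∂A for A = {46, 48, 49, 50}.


int(A) = {46, 50}, cl(A) = {46, 47, 48, 49, 50}, ∂A = {47, 48, 49}.

Closed sets in (X, τ) are complements of opens:
  closed(X, τ) = {∅, {48}, {48, 50}, {47, 48, 49}, {47, 48, 49, 50}, {46, 47, 48, 49, 50}}.
int(A) = ⋃ {U ∈ τ : U ⊆ A}. Opens contained in A: ∅, {46}, {46, 50}.
Taking the union of these: int(A) = {46, 50}.
cl(A) = ⋂ {C closed : A ⊆ C}. Closed sets containing A: {46, 47, 48, 49, 50}.
Intersecting these: cl(A) = {46, 47, 48, 49, 50}.
∂A = cl(A) ∖ int(A) = {46, 47, 48, 49, 50} ∖ {46, 50} = {47, 48, 49}.


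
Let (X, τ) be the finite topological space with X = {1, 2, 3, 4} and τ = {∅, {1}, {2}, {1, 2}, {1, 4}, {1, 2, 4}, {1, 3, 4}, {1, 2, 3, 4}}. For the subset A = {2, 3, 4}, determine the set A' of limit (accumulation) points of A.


A' = {3}

For each x ∈ X, list the open sets U ∈ τ with x ∈ U, then check whether U ∩ (A ∖ {x}) ≠ ∅ for every such U.
  x = 1: open {1} ∋ x has {1} ∩ (A ∖ {1}) = ∅, so x is NOT a limit point.
  x = 2: open {2} ∋ x has {2} ∩ (A ∖ {2}) = ∅, so x is NOT a limit point.
  x = 3: opens ∋ x are {1, 3, 4}, {1, 2, 3, 4}; each meets A ∖ {3}, so x IS a limit point.
  x = 4: open {1, 4} ∋ x has {1, 4} ∩ (A ∖ {4}) = ∅, so x is NOT a limit point.
Collecting: A' = {3}.


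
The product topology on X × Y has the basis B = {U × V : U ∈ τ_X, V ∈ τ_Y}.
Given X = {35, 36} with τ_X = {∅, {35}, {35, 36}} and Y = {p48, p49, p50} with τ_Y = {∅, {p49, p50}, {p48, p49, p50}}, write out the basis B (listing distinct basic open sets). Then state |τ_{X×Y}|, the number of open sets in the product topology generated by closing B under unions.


Basis B = {∅ × ∅, {35} × {p49, p50}, {35} × {p48, p49, p50}, {35, 36} × {p49, p50}, {35, 36} × {p48, p49, p50}}; |τ_{X×Y}| = 6.

Enumerate products U × V with U ∈ τ_X, V ∈ τ_Y (deduplicated):
  ∅ × ∅ = {} (∅)
  {35} × {p49, p50} = {(35,p49), (35,p50)}
  {35} × {p48, p49, p50} = {(35,p48), (35,p49), (35,p50)}
  {35, 36} × {p49, p50} = {(35,p49), (35,p50), (36,p49), (36,p50)}
  {35, 36} × {p48, p49, p50} = {(35,p48), (35,p49), (35,p50), (36,p48), (36,p49), (36,p50)}
These 5 distinct sets form the basis B.
Close under arbitrary unions to get τ_{X×Y}; counting gives |τ_{X×Y}| = 6.


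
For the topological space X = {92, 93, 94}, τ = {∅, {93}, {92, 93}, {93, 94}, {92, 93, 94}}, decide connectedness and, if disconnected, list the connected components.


(X, τ) is connected.

Find clopen sets (U ∈ τ with X ∖ U ∈ τ):
  U = ∅, X ∖ U = {92, 93, 94} — both open, so U is clopen.
  U = {92, 93, 94}, X ∖ U = ∅ — both open, so U is clopen.
Only trivial clopens (∅ and X) exist, so (X, τ) is connected.
Compute connected components by grouping points that agree on all clopens:
  component: {92, 93, 94}


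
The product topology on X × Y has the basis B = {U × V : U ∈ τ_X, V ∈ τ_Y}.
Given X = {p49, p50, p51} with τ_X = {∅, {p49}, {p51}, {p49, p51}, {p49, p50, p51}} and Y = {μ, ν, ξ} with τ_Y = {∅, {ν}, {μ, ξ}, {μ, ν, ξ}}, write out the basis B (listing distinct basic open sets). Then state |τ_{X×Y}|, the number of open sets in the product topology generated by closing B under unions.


Basis B = {∅ × ∅, {p49} × {ν}, {p51} × {ν}, {p49} × {μ, ξ}, {p49, p51} × {ν}, {p51} × {μ, ξ}, {p49} × {μ, ν, ξ}, {p49, p50, p51} × {ν}, {p51} × {μ, ν, ξ}, {p49, p51} × {μ, ξ}, {p49, p51} × {μ, ν, ξ}, {p49, p50, p51} × {μ, ξ}, {p49, p50, p51} × {μ, ν, ξ}}; |τ_{X×Y}| = 25.

Enumerate products U × V with U ∈ τ_X, V ∈ τ_Y (deduplicated):
  ∅ × ∅ = {} (∅)
  {p49} × {ν} = {(p49,ν)}
  {p51} × {ν} = {(p51,ν)}
  {p49} × {μ, ξ} = {(p49,μ), (p49,ξ)}
  {p49, p51} × {ν} = {(p49,ν), (p51,ν)}
  {p51} × {μ, ξ} = {(p51,μ), (p51,ξ)}
  {p49} × {μ, ν, ξ} = {(p49,μ), (p49,ν), (p49,ξ)}
  {p49, p50, p51} × {ν} = {(p49,ν), (p50,ν), (p51,ν)}
  {p51} × {μ, ν, ξ} = {(p51,μ), (p51,ν), (p51,ξ)}
  {p49, p51} × {μ, ξ} = {(p49,μ), (p49,ξ), (p51,μ), (p51,ξ)}
  {p49, p51} × {μ, ν, ξ} = {(p49,μ), (p49,ν), (p49,ξ), (p51,μ), (p51,ν), (p51,ξ)}
  {p49, p50, p51} × {μ, ξ} = {(p49,μ), (p49,ξ), (p50,μ), (p50,ξ), (p51,μ), (p51,ξ)}
  {p49, p50, p51} × {μ, ν, ξ} = {(p49,μ), (p49,ν), (p49,ξ), (p50,μ), (p50,ν), (p50,ξ), (p51,μ), (p51,ν), (p51,ξ)}
These 13 distinct sets form the basis B.
Close under arbitrary unions to get τ_{X×Y}; counting gives |τ_{X×Y}| = 25.


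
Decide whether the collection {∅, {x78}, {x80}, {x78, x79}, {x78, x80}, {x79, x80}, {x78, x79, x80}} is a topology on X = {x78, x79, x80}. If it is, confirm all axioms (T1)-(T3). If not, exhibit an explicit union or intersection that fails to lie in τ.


τ is NOT a topology on X.

Axiom (T1): ∅ ∈ τ? Yes; X ∈ τ? Yes.
Axiom (T2/T3): check pairwise unions and intersections of members of τ.
Counterexample for (T3): {x78, x79} ∩ {x79, x80} = {x79} ∉ τ. Therefore τ is NOT a topology.


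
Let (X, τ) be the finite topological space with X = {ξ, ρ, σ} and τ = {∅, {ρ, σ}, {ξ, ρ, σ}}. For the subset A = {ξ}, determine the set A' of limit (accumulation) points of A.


A' = ∅

For each x ∈ X, list the open sets U ∈ τ with x ∈ U, then check whether U ∩ (A ∖ {x}) ≠ ∅ for every such U.
  x = ξ: open {ξ, ρ, σ} ∋ x has {ξ, ρ, σ} ∩ (A ∖ {ξ}) = ∅, so x is NOT a limit point.
  x = ρ: open {ρ, σ} ∋ x has {ρ, σ} ∩ (A ∖ {ρ}) = ∅, so x is NOT a limit point.
  x = σ: open {ρ, σ} ∋ x has {ρ, σ} ∩ (A ∖ {σ}) = ∅, so x is NOT a limit point.
Collecting: A' = ∅.


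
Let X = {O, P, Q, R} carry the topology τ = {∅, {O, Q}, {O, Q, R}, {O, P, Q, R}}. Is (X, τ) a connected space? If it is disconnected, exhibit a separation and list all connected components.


(X, τ) is connected.

Find clopen sets (U ∈ τ with X ∖ U ∈ τ):
  U = ∅, X ∖ U = {O, P, Q, R} — both open, so U is clopen.
  U = {O, P, Q, R}, X ∖ U = ∅ — both open, so U is clopen.
Only trivial clopens (∅ and X) exist, so (X, τ) is connected.
Compute connected components by grouping points that agree on all clopens:
  component: {O, P, Q, R}


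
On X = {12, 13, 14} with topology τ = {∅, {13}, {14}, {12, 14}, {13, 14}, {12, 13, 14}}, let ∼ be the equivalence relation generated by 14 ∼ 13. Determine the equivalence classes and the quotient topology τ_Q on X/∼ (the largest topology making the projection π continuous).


X/∼ = {[12], [13=14]}; |τ_Q| = 3.

Equivalence classes: [12], [13=14].
Quotient map π: X → X/∼ sends 12 ↦ [12], 13 ↦ [13=14], 14 ↦ [13=14].
For each subset V ⊆ X/∼, compute π^{-1}(V) ⊆ X and check whether π^{-1}(V) ∈ τ. V is open in τ_Q iff π^{-1}(V) ∈ τ.
  V = {}: π^{-1}(V) = ∅ ∈ τ ✓.
  V = {[12]}: π^{-1}(V) = {12} ∉ τ ✗.
  V = {[13=14]}: π^{-1}(V) = {13, 14} ∈ τ ✓.
  V = {[12], [13=14]}: π^{-1}(V) = {12, 13, 14} ∈ τ ✓.
Open sets in the quotient: τ_Q = {{}, {[13=14]}, {[12], [13=14]}} (3 elements).


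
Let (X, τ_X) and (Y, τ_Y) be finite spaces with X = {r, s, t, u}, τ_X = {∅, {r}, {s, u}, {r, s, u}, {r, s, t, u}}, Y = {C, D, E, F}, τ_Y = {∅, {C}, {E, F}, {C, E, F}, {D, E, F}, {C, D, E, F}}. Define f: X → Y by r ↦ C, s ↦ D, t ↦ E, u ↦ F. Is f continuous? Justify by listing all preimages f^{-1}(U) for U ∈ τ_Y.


f is NOT continuous.

Compute f^{-1}(U) for each U ∈ τ_Y:
  U = ∅: f^{-1}(U) = ∅ ∈ τ_X ✓.
  U = {C}: f^{-1}(U) = {r} ∈ τ_X ✓.
  U = {E, F}: f^{-1}(U) = {t, u} ∉ τ_X ✗.
  U = {C, E, F}: f^{-1}(U) = {r, t, u} ∉ τ_X ✗.
  U = {D, E, F}: f^{-1}(U) = {s, t, u} ∉ τ_X ✗.
  U = {C, D, E, F}: f^{-1}(U) = {r, s, t, u} ∈ τ_X ✓.
Found U = {E, F} with f^{-1}(U) = {t, u} not in τ_X. Therefore f is NOT continuous.


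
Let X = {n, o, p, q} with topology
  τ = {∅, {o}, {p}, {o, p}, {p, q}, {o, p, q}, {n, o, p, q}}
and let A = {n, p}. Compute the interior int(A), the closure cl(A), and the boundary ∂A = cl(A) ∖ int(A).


int(A) = {p}, cl(A) = {n, p, q}, ∂A = {n, q}.

Closed sets in (X, τ) are complements of opens:
  closed(X, τ) = {∅, {n}, {n, o}, {n, q}, {n, o, q}, {n, p, q}, {n, o, p, q}}.
int(A) = ⋃ {U ∈ τ : U ⊆ A}. Opens contained in A: ∅, {p}.
Taking the union of these: int(A) = {p}.
cl(A) = ⋂ {C closed : A ⊆ C}. Closed sets containing A: {n, p, q}, {n, o, p, q}.
Intersecting these: cl(A) = {n, p, q}.
∂A = cl(A) ∖ int(A) = {n, p, q} ∖ {p} = {n, q}.


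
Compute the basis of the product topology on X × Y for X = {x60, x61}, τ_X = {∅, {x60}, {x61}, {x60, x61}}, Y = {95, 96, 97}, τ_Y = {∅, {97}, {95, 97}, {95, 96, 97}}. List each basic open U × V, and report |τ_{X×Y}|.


Basis B = {∅ × ∅, {x60} × {97}, {x61} × {97}, {x60} × {95, 97}, {x60, x61} × {97}, {x61} × {95, 97}, {x60} × {95, 96, 97}, {x61} × {95, 96, 97}, {x60, x61} × {95, 97}, {x60, x61} × {95, 96, 97}}; |τ_{X×Y}| = 16.

Enumerate products U × V with U ∈ τ_X, V ∈ τ_Y (deduplicated):
  ∅ × ∅ = {} (∅)
  {x60} × {97} = {(x60,97)}
  {x61} × {97} = {(x61,97)}
  {x60} × {95, 97} = {(x60,95), (x60,97)}
  {x60, x61} × {97} = {(x60,97), (x61,97)}
  {x61} × {95, 97} = {(x61,95), (x61,97)}
  {x60} × {95, 96, 97} = {(x60,95), (x60,96), (x60,97)}
  {x61} × {95, 96, 97} = {(x61,95), (x61,96), (x61,97)}
  {x60, x61} × {95, 97} = {(x60,95), (x60,97), (x61,95), (x61,97)}
  {x60, x61} × {95, 96, 97} = {(x60,95), (x60,96), (x60,97), (x61,95), (x61,96), (x61,97)}
These 10 distinct sets form the basis B.
Close under arbitrary unions to get τ_{X×Y}; counting gives |τ_{X×Y}| = 16.


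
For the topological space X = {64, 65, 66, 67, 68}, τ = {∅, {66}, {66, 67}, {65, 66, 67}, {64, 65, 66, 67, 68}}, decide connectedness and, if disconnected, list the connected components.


(X, τ) is connected.

Find clopen sets (U ∈ τ with X ∖ U ∈ τ):
  U = ∅, X ∖ U = {64, 65, 66, 67, 68} — both open, so U is clopen.
  U = {64, 65, 66, 67, 68}, X ∖ U = ∅ — both open, so U is clopen.
Only trivial clopens (∅ and X) exist, so (X, τ) is connected.
Compute connected components by grouping points that agree on all clopens:
  component: {64, 65, 66, 67, 68}
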